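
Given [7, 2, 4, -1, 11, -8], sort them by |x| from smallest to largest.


Compute absolute values:
  |7| = 7
  |2| = 2
  |4| = 4
  |-1| = 1
  |11| = 11
  |-8| = 8
Absolute values in increasing order: 1 < 2 < 4 < 7 < 8 < 11
Listing the original numbers in that order gives the answer.
Final answer: [-1, 2, 4, 7, -8, 11]


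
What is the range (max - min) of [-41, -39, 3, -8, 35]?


Maximum value: 35
Minimum value: -41
Range = 35 - (-41) = 76
Final answer: 76


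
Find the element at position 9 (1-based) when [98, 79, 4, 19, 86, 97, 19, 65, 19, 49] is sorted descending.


Sort descending: [98, 97, 86, 79, 65, 49, 19, 19, 19, 4]
The 9th element (1-indexed) is at index 8.
Value = 19
Final answer: 19


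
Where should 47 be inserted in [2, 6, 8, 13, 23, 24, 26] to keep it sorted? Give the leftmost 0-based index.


List is sorted: [2, 6, 8, 13, 23, 24, 26]
We need the leftmost position where 47 can be inserted, i.e. the first index whose element is >= 47 (or the end of the list if none is).
Binary search with low=0, high=7 (0-based indices):
  low=0, high=7, mid=3: a[3]=13 < 47, so low = 4
  low=4, high=7, mid=5: a[5]=24 < 47, so low = 6
  low=6, high=7, mid=6: a[6]=26 < 47, so low = 7
Now low = high = 7, so the insertion index is 7.
Final answer: 7


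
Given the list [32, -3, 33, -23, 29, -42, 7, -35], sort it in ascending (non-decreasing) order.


Original list: [32, -3, 33, -23, 29, -42, 7, -35]
Repeatedly take the smallest remaining element:
  Remaining [32, -3, 33, -23, 29, -42, 7, -35] -> smallest is -42
  Remaining [32, -3, 33, -23, 29, 7, -35] -> smallest is -35
  Remaining [32, -3, 33, -23, 29, 7] -> smallest is -23
  Remaining [32, -3, 33, 29, 7] -> smallest is -3
  Remaining [32, 33, 29, 7] -> smallest is 7
  Remaining [32, 33, 29] -> smallest is 29
  Remaining [32, 33] -> smallest is 32
  Remaining [33] -> smallest is 33
Collecting the picks in order gives the sorted list.
Final answer: [-42, -35, -23, -3, 7, 29, 32, 33]


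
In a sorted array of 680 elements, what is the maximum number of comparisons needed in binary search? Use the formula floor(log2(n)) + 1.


Binary search halves the search space each step.
Maximum comparisons = floor(log2(680)) + 1
log2(680) = 9.4094
floor(log2(680)) = 9, so 9 + 1 = 10
Final answer: 10


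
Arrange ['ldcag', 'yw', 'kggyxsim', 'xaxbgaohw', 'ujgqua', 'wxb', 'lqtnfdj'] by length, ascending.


Compute lengths:
  'ldcag' has length 5
  'yw' has length 2
  'kggyxsim' has length 8
  'xaxbgaohw' has length 9
  'ujgqua' has length 6
  'wxb' has length 3
  'lqtnfdj' has length 7
Lengths in increasing order: 2 < 3 < 5 < 6 < 7 < 8 < 9
Listing the words in that order gives the answer.
Final answer: ['yw', 'wxb', 'ldcag', 'ujgqua', 'lqtnfdj', 'kggyxsim', 'xaxbgaohw']


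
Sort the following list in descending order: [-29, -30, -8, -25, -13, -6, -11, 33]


Original list: [-29, -30, -8, -25, -13, -6, -11, 33]
Repeatedly take the largest remaining element:
  Remaining [-29, -30, -8, -25, -13, -6, -11, 33] -> largest is 33
  Remaining [-29, -30, -8, -25, -13, -6, -11] -> largest is -6
  Remaining [-29, -30, -8, -25, -13, -11] -> largest is -8
  Remaining [-29, -30, -25, -13, -11] -> largest is -11
  Remaining [-29, -30, -25, -13] -> largest is -13
  Remaining [-29, -30, -25] -> largest is -25
  Remaining [-29, -30] -> largest is -29
  Remaining [-30] -> largest is -30
Collecting the picks in order gives the descending list.
Final answer: [33, -6, -8, -11, -13, -25, -29, -30]


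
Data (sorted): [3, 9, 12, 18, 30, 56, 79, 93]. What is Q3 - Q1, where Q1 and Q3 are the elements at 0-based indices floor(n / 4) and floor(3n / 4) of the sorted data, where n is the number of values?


The data has n = 8 elements.
Q1 index = floor(8 / 4) = floor(2) = 2; Q3 index = floor(3 * 8 / 4) = floor(6) = 6
Q1 = element at index 2 = 12
Q3 = element at index 6 = 79
IQR = 79 - 12 = 67
Final answer: 67


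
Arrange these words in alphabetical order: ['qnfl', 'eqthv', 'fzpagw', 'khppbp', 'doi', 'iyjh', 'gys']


Compare strings character by character (the first differing letter decides):
  'doi' < 'eqthv' since 'd' < 'e' at position 1
  'eqthv' < 'fzpagw' since 'e' < 'f' at position 1
  'fzpagw' < 'gys' since 'f' < 'g' at position 1
  'gys' < 'iyjh' since 'g' < 'i' at position 1
  'iyjh' < 'khppbp' since 'i' < 'k' at position 1
  'khppbp' < 'qnfl' since 'k' < 'q' at position 1
Chaining these comparisons gives the alphabetical order.
Final answer: ['doi', 'eqthv', 'fzpagw', 'gys', 'iyjh', 'khppbp', 'qnfl']


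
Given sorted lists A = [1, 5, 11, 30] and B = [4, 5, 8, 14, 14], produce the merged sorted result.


List A: [1, 5, 11, 30]
List B: [4, 5, 8, 14, 14]
Repeatedly compare the front elements and take the smaller:
  1 vs 4 -> take 1
  5 vs 4 -> take 4
  5 vs 5 -> take 5
  11 vs 5 -> take 5
  11 vs 8 -> take 8
  11 vs 14 -> take 11
  30 vs 14 -> take 14
  30 vs 14 -> take 14
  B is exhausted; append the rest of A: [30]
Final answer: [1, 4, 5, 5, 8, 11, 14, 14, 30]


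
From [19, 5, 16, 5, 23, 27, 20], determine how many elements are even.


Check each element:
  19 is odd
  5 is odd
  16 is even
  5 is odd
  23 is odd
  27 is odd
  20 is even
Evens: [16, 20]
Count of evens = 2
Final answer: 2


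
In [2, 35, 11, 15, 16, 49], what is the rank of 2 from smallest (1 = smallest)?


Sort ascending: [2, 11, 15, 16, 35, 49]
Find 2 in the sorted list.
2 is at position 1 (1-indexed).
Final answer: 1


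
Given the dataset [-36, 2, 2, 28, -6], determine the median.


First, sort the list: [-36, -6, 2, 2, 28]
The list has 5 elements (odd count).
The middle index is 2 (0-based), and the element there is 2.
Final answer: 2


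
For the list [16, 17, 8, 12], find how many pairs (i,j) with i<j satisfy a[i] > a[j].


For each element, count the later elements that are smaller than it:
  16 (index 0): smaller elements after it = [8, 12] -> 2
  17 (index 1): smaller elements after it = [8, 12] -> 2
  8 (index 2): smaller elements after it = [] -> 0
Total inversions = 2 + 2 + 0 = 4
Final answer: 4


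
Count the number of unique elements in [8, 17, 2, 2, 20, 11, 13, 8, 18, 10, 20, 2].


List all unique values:
Distinct values: [2, 8, 10, 11, 13, 17, 18, 20]
Count = 8
Final answer: 8


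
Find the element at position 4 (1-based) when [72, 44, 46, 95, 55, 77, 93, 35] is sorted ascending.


Sort ascending: [35, 44, 46, 55, 72, 77, 93, 95]
The 4th element (1-indexed) is at index 3.
Value = 55
Final answer: 55


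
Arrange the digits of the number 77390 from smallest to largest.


The number 77390 has digits: 7, 7, 3, 9, 0
Sorted: 0, 3, 7, 7, 9
Joining the sorted digits gives the result.
Final answer: 03779


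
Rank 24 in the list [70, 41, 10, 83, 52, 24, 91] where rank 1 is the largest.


Sort descending: [91, 83, 70, 52, 41, 24, 10]
Find 24 in the sorted list.
24 is at position 6.
Final answer: 6


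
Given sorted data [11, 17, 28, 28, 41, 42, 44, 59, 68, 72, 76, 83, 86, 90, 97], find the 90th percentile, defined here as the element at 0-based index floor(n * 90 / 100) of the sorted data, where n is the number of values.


The dataset has n = 15 elements.
Index = floor(15 * 90 / 100) = floor(1350 / 100) = floor(13.5) = 13
Counting from index 0 in the sorted data, the element at index 13 is 90.
Final answer: 90


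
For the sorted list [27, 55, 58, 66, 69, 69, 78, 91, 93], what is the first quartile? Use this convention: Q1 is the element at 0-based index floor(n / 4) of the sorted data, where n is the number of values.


The list has n = 9 elements.
Q1 index = floor(9 / 4) = floor(2.25) = 2
Counting from index 0 in the sorted data, the element at index 2 is 58.
Final answer: 58


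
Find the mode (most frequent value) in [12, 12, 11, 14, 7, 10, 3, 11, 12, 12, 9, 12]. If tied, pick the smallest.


Count the frequency of each value:
  3 appears 1 time(s)
  7 appears 1 time(s)
  9 appears 1 time(s)
  10 appears 1 time(s)
  11 appears 2 time(s)
  12 appears 5 time(s)
  14 appears 1 time(s)
Maximum frequency is 5.
Only 12 reaches that frequency, so it is the mode.
Final answer: 12


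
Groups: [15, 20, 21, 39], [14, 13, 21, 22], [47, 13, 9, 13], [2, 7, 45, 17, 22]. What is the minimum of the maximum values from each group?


Find max of each group:
  Group 1: [15, 20, 21, 39] -> max = 39
  Group 2: [14, 13, 21, 22] -> max = 22
  Group 3: [47, 13, 9, 13] -> max = 47
  Group 4: [2, 7, 45, 17, 22] -> max = 45
Maxes: [39, 22, 47, 45]
Minimum of maxes = 22
Final answer: 22


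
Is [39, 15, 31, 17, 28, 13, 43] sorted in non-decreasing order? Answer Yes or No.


Check consecutive pairs:
  39 <= 15? False
  15 <= 31? True
  31 <= 17? False
  17 <= 28? True
  28 <= 13? False
  13 <= 43? True
3 consecutive pair(s) are out of order, so the list is not sorted.
Final answer: No


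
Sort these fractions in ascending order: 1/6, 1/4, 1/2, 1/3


Convert to decimal for comparison:
  1/6 = 0.1667
  1/4 = 0.25
  1/2 = 0.5
  1/3 = 0.3333
Decimals in increasing order: 0.1667 < 0.25 < 0.3333 < 0.5
Writing each back as its fraction gives the sorted order.
Final answer: 1/6, 1/4, 1/3, 1/2


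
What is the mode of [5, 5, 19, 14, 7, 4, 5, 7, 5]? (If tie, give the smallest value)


Count the frequency of each value:
  4 appears 1 time(s)
  5 appears 4 time(s)
  7 appears 2 time(s)
  14 appears 1 time(s)
  19 appears 1 time(s)
Maximum frequency is 4.
Only 5 reaches that frequency, so it is the mode.
Final answer: 5


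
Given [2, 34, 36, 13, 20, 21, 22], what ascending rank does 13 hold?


Sort ascending: [2, 13, 20, 21, 22, 34, 36]
Find 13 in the sorted list.
13 is at position 2 (1-indexed).
Final answer: 2


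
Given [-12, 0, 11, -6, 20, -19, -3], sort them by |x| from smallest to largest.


Compute absolute values:
  |-12| = 12
  |0| = 0
  |11| = 11
  |-6| = 6
  |20| = 20
  |-19| = 19
  |-3| = 3
Absolute values in increasing order: 0 < 3 < 6 < 11 < 12 < 19 < 20
Listing the original numbers in that order gives the answer.
Final answer: [0, -3, -6, 11, -12, -19, 20]


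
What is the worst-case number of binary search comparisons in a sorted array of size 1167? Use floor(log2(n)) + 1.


Binary search halves the search space each step.
Maximum comparisons = floor(log2(1167)) + 1
log2(1167) = 10.1886
floor(log2(1167)) = 10, so 10 + 1 = 11
Final answer: 11


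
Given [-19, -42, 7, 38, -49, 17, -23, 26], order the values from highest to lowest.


Original list: [-19, -42, 7, 38, -49, 17, -23, 26]
Repeatedly take the largest remaining element:
  Remaining [-19, -42, 7, 38, -49, 17, -23, 26] -> largest is 38
  Remaining [-19, -42, 7, -49, 17, -23, 26] -> largest is 26
  Remaining [-19, -42, 7, -49, 17, -23] -> largest is 17
  Remaining [-19, -42, 7, -49, -23] -> largest is 7
  Remaining [-19, -42, -49, -23] -> largest is -19
  Remaining [-42, -49, -23] -> largest is -23
  Remaining [-42, -49] -> largest is -42
  Remaining [-49] -> largest is -49
Collecting the picks in order gives the descending list.
Final answer: [38, 26, 17, 7, -19, -23, -42, -49]


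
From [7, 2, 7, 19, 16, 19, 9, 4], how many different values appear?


List all unique values:
Distinct values: [2, 4, 7, 9, 16, 19]
Count = 6
Final answer: 6


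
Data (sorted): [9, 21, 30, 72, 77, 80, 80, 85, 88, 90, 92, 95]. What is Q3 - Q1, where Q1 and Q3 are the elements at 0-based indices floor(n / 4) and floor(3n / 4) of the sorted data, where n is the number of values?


The data has n = 12 elements.
Q1 index = floor(12 / 4) = floor(3) = 3; Q3 index = floor(3 * 12 / 4) = floor(9) = 9
Q1 = element at index 3 = 72
Q3 = element at index 9 = 90
IQR = 90 - 72 = 18
Final answer: 18


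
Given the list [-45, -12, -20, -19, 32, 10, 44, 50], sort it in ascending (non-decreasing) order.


Original list: [-45, -12, -20, -19, 32, 10, 44, 50]
Repeatedly take the smallest remaining element:
  Remaining [-45, -12, -20, -19, 32, 10, 44, 50] -> smallest is -45
  Remaining [-12, -20, -19, 32, 10, 44, 50] -> smallest is -20
  Remaining [-12, -19, 32, 10, 44, 50] -> smallest is -19
  Remaining [-12, 32, 10, 44, 50] -> smallest is -12
  Remaining [32, 10, 44, 50] -> smallest is 10
  Remaining [32, 44, 50] -> smallest is 32
  Remaining [44, 50] -> smallest is 44
  Remaining [50] -> smallest is 50
Collecting the picks in order gives the sorted list.
Final answer: [-45, -20, -19, -12, 10, 32, 44, 50]


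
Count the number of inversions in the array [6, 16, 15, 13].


For each element, count the later elements that are smaller than it:
  6 (index 0): smaller elements after it = [] -> 0
  16 (index 1): smaller elements after it = [15, 13] -> 2
  15 (index 2): smaller elements after it = [13] -> 1
Total inversions = 0 + 2 + 1 = 3
Final answer: 3


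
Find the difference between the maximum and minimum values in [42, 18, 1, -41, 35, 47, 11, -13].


Maximum value: 47
Minimum value: -41
Range = 47 - (-41) = 88
Final answer: 88


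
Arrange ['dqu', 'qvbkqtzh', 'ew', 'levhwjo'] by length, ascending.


Compute lengths:
  'dqu' has length 3
  'qvbkqtzh' has length 8
  'ew' has length 2
  'levhwjo' has length 7
Lengths in increasing order: 2 < 3 < 7 < 8
Listing the words in that order gives the answer.
Final answer: ['ew', 'dqu', 'levhwjo', 'qvbkqtzh']


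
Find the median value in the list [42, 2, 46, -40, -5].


First, sort the list: [-40, -5, 2, 42, 46]
The list has 5 elements (odd count).
The middle index is 2 (0-based), and the element there is 2.
Final answer: 2


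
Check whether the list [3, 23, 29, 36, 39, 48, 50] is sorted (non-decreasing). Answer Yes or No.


Check consecutive pairs:
  3 <= 23? True
  23 <= 29? True
  29 <= 36? True
  36 <= 39? True
  39 <= 48? True
  48 <= 50? True
Every consecutive pair is in order, so the list is non-decreasing.
Final answer: Yes


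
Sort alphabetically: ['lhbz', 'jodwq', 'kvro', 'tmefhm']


Compare strings character by character (the first differing letter decides):
  'jodwq' < 'kvro' since 'j' < 'k' at position 1
  'kvro' < 'lhbz' since 'k' < 'l' at position 1
  'lhbz' < 'tmefhm' since 'l' < 't' at position 1
Chaining these comparisons gives the alphabetical order.
Final answer: ['jodwq', 'kvro', 'lhbz', 'tmefhm']


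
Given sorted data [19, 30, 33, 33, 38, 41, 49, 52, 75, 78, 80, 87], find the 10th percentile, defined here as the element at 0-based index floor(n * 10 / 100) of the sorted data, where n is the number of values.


The dataset has n = 12 elements.
Index = floor(12 * 10 / 100) = floor(120 / 100) = floor(1.2) = 1
Counting from index 0 in the sorted data, the element at index 1 is 30.
Final answer: 30


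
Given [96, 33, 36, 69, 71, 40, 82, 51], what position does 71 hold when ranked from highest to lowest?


Sort descending: [96, 82, 71, 69, 51, 40, 36, 33]
Find 71 in the sorted list.
71 is at position 3.
Final answer: 3


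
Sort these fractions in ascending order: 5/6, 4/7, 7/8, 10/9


Convert to decimal for comparison:
  5/6 = 0.8333
  4/7 = 0.5714
  7/8 = 0.875
  10/9 = 1.1111
Decimals in increasing order: 0.5714 < 0.8333 < 0.875 < 1.1111
Writing each back as its fraction gives the sorted order.
Final answer: 4/7, 5/6, 7/8, 10/9


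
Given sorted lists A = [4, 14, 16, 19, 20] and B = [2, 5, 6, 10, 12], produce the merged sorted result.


List A: [4, 14, 16, 19, 20]
List B: [2, 5, 6, 10, 12]
Repeatedly compare the front elements and take the smaller:
  4 vs 2 -> take 2
  4 vs 5 -> take 4
  14 vs 5 -> take 5
  14 vs 6 -> take 6
  14 vs 10 -> take 10
  14 vs 12 -> take 12
  B is exhausted; append the rest of A: [14, 16, 19, 20]
Final answer: [2, 4, 5, 6, 10, 12, 14, 16, 19, 20]


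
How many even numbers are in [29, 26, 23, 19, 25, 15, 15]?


Check each element:
  29 is odd
  26 is even
  23 is odd
  19 is odd
  25 is odd
  15 is odd
  15 is odd
Evens: [26]
Count of evens = 1
Final answer: 1


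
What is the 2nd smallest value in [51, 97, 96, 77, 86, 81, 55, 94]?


Sort ascending: [51, 55, 77, 81, 86, 94, 96, 97]
The 2nd element (1-indexed) is at index 1.
Value = 55
Final answer: 55


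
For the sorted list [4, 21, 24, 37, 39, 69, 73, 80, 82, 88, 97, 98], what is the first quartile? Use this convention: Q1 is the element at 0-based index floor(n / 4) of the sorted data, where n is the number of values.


The list has n = 12 elements.
Q1 index = floor(12 / 4) = floor(3) = 3
Counting from index 0 in the sorted data, the element at index 3 is 37.
Final answer: 37


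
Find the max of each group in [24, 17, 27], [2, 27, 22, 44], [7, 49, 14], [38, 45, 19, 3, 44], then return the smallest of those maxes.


Find max of each group:
  Group 1: [24, 17, 27] -> max = 27
  Group 2: [2, 27, 22, 44] -> max = 44
  Group 3: [7, 49, 14] -> max = 49
  Group 4: [38, 45, 19, 3, 44] -> max = 45
Maxes: [27, 44, 49, 45]
Minimum of maxes = 27
Final answer: 27


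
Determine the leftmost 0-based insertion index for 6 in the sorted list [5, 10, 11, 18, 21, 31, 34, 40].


List is sorted: [5, 10, 11, 18, 21, 31, 34, 40]
We need the leftmost position where 6 can be inserted, i.e. the first index whose element is >= 6 (or the end of the list if none is).
Binary search with low=0, high=8 (0-based indices):
  low=0, high=8, mid=4: a[4]=21 >= 6, so high = 4
  low=0, high=4, mid=2: a[2]=11 >= 6, so high = 2
  low=0, high=2, mid=1: a[1]=10 >= 6, so high = 1
  low=0, high=1, mid=0: a[0]=5 < 6, so low = 1
Now low = high = 1, so the insertion index is 1.
Final answer: 1


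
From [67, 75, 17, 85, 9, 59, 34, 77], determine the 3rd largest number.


Sort descending: [85, 77, 75, 67, 59, 34, 17, 9]
The 3rd element (1-indexed) is at index 2.
Value = 75
Final answer: 75


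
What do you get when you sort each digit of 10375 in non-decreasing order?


The number 10375 has digits: 1, 0, 3, 7, 5
Sorted: 0, 1, 3, 5, 7
Joining the sorted digits gives the result.
Final answer: 01357


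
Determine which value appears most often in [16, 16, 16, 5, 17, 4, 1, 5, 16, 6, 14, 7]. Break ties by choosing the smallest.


Count the frequency of each value:
  1 appears 1 time(s)
  4 appears 1 time(s)
  5 appears 2 time(s)
  6 appears 1 time(s)
  7 appears 1 time(s)
  14 appears 1 time(s)
  16 appears 4 time(s)
  17 appears 1 time(s)
Maximum frequency is 4.
Only 16 reaches that frequency, so it is the mode.
Final answer: 16


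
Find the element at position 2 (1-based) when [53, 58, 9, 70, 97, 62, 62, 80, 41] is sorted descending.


Sort descending: [97, 80, 70, 62, 62, 58, 53, 41, 9]
The 2nd element (1-indexed) is at index 1.
Value = 80
Final answer: 80


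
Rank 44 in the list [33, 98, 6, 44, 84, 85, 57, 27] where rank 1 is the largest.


Sort descending: [98, 85, 84, 57, 44, 33, 27, 6]
Find 44 in the sorted list.
44 is at position 5.
Final answer: 5


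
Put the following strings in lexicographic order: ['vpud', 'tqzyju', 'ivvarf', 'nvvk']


Compare strings character by character (the first differing letter decides):
  'ivvarf' < 'nvvk' since 'i' < 'n' at position 1
  'nvvk' < 'tqzyju' since 'n' < 't' at position 1
  'tqzyju' < 'vpud' since 't' < 'v' at position 1
Chaining these comparisons gives the alphabetical order.
Final answer: ['ivvarf', 'nvvk', 'tqzyju', 'vpud']


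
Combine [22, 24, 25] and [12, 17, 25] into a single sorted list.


List A: [22, 24, 25]
List B: [12, 17, 25]
Repeatedly compare the front elements and take the smaller:
  22 vs 12 -> take 12
  22 vs 17 -> take 17
  22 vs 25 -> take 22
  24 vs 25 -> take 24
  25 vs 25 -> take 25
  A is exhausted; append the rest of B: [25]
Final answer: [12, 17, 22, 24, 25, 25]


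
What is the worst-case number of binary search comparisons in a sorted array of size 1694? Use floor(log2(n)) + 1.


Binary search halves the search space each step.
Maximum comparisons = floor(log2(1694)) + 1
log2(1694) = 10.7262
floor(log2(1694)) = 10, so 10 + 1 = 11
Final answer: 11


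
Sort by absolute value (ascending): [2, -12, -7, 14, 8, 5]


Compute absolute values:
  |2| = 2
  |-12| = 12
  |-7| = 7
  |14| = 14
  |8| = 8
  |5| = 5
Absolute values in increasing order: 2 < 5 < 7 < 8 < 12 < 14
Listing the original numbers in that order gives the answer.
Final answer: [2, 5, -7, 8, -12, 14]


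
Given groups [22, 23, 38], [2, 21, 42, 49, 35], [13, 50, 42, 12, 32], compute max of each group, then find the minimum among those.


Find max of each group:
  Group 1: [22, 23, 38] -> max = 38
  Group 2: [2, 21, 42, 49, 35] -> max = 49
  Group 3: [13, 50, 42, 12, 32] -> max = 50
Maxes: [38, 49, 50]
Minimum of maxes = 38
Final answer: 38


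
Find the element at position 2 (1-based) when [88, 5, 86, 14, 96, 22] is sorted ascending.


Sort ascending: [5, 14, 22, 86, 88, 96]
The 2nd element (1-indexed) is at index 1.
Value = 14
Final answer: 14


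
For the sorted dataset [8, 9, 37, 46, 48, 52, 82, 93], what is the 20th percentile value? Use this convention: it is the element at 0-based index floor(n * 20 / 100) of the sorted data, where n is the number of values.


The dataset has n = 8 elements.
Index = floor(8 * 20 / 100) = floor(160 / 100) = floor(1.6) = 1
Counting from index 0 in the sorted data, the element at index 1 is 9.
Final answer: 9


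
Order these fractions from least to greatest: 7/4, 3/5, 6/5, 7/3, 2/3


Convert to decimal for comparison:
  7/4 = 1.75
  3/5 = 0.6
  6/5 = 1.2
  7/3 = 2.3333
  2/3 = 0.6667
Decimals in increasing order: 0.6 < 0.6667 < 1.2 < 1.75 < 2.3333
Writing each back as its fraction gives the sorted order.
Final answer: 3/5, 2/3, 6/5, 7/4, 7/3


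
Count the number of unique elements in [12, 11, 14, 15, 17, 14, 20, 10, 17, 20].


List all unique values:
Distinct values: [10, 11, 12, 14, 15, 17, 20]
Count = 7
Final answer: 7


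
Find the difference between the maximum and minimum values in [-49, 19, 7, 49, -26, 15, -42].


Maximum value: 49
Minimum value: -49
Range = 49 - (-49) = 98
Final answer: 98


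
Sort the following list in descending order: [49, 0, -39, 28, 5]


Original list: [49, 0, -39, 28, 5]
Repeatedly take the largest remaining element:
  Remaining [49, 0, -39, 28, 5] -> largest is 49
  Remaining [0, -39, 28, 5] -> largest is 28
  Remaining [0, -39, 5] -> largest is 5
  Remaining [0, -39] -> largest is 0
  Remaining [-39] -> largest is -39
Collecting the picks in order gives the descending list.
Final answer: [49, 28, 5, 0, -39]


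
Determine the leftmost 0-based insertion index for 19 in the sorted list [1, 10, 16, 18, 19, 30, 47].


List is sorted: [1, 10, 16, 18, 19, 30, 47]
We need the leftmost position where 19 can be inserted, i.e. the first index whose element is >= 19 (or the end of the list if none is).
Binary search with low=0, high=7 (0-based indices):
  low=0, high=7, mid=3: a[3]=18 < 19, so low = 4
  low=4, high=7, mid=5: a[5]=30 >= 19, so high = 5
  low=4, high=5, mid=4: a[4]=19 >= 19, so high = 4
Now low = high = 4, so the insertion index is 4.
Final answer: 4


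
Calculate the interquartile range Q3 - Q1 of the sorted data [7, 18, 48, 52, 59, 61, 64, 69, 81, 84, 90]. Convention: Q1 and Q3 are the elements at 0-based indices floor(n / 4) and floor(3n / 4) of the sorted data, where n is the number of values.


The data has n = 11 elements.
Q1 index = floor(11 / 4) = floor(2.75) = 2; Q3 index = floor(3 * 11 / 4) = floor(8.25) = 8
Q1 = element at index 2 = 48
Q3 = element at index 8 = 81
IQR = 81 - 48 = 33
Final answer: 33


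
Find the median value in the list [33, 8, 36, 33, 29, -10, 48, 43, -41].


First, sort the list: [-41, -10, 8, 29, 33, 33, 36, 43, 48]
The list has 9 elements (odd count).
The middle index is 4 (0-based), and the element there is 33.
Final answer: 33


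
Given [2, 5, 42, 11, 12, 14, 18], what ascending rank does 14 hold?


Sort ascending: [2, 5, 11, 12, 14, 18, 42]
Find 14 in the sorted list.
14 is at position 5 (1-indexed).
Final answer: 5


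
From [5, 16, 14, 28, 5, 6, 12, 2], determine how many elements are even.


Check each element:
  5 is odd
  16 is even
  14 is even
  28 is even
  5 is odd
  6 is even
  12 is even
  2 is even
Evens: [16, 14, 28, 6, 12, 2]
Count of evens = 6
Final answer: 6


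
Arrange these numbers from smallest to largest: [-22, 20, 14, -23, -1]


Original list: [-22, 20, 14, -23, -1]
Repeatedly take the smallest remaining element:
  Remaining [-22, 20, 14, -23, -1] -> smallest is -23
  Remaining [-22, 20, 14, -1] -> smallest is -22
  Remaining [20, 14, -1] -> smallest is -1
  Remaining [20, 14] -> smallest is 14
  Remaining [20] -> smallest is 20
Collecting the picks in order gives the sorted list.
Final answer: [-23, -22, -1, 14, 20]


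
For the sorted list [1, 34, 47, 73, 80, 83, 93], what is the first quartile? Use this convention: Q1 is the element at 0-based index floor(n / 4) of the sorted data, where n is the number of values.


The list has n = 7 elements.
Q1 index = floor(7 / 4) = floor(1.75) = 1
Counting from index 0 in the sorted data, the element at index 1 is 34.
Final answer: 34


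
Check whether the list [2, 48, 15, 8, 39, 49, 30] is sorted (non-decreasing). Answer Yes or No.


Check consecutive pairs:
  2 <= 48? True
  48 <= 15? False
  15 <= 8? False
  8 <= 39? True
  39 <= 49? True
  49 <= 30? False
3 consecutive pair(s) are out of order, so the list is not sorted.
Final answer: No


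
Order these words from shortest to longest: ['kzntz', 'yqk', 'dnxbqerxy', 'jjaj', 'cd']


Compute lengths:
  'kzntz' has length 5
  'yqk' has length 3
  'dnxbqerxy' has length 9
  'jjaj' has length 4
  'cd' has length 2
Lengths in increasing order: 2 < 3 < 4 < 5 < 9
Listing the words in that order gives the answer.
Final answer: ['cd', 'yqk', 'jjaj', 'kzntz', 'dnxbqerxy']


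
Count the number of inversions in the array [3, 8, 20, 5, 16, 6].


For each element, count the later elements that are smaller than it:
  3 (index 0): smaller elements after it = [] -> 0
  8 (index 1): smaller elements after it = [5, 6] -> 2
  20 (index 2): smaller elements after it = [5, 16, 6] -> 3
  5 (index 3): smaller elements after it = [] -> 0
  16 (index 4): smaller elements after it = [6] -> 1
Total inversions = 0 + 2 + 3 + 0 + 1 = 6
Final answer: 6


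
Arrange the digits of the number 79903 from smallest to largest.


The number 79903 has digits: 7, 9, 9, 0, 3
Sorted: 0, 3, 7, 9, 9
Joining the sorted digits gives the result.
Final answer: 03799


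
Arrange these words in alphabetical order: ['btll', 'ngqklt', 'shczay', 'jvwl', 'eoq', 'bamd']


Compare strings character by character (the first differing letter decides):
  'bamd' < 'btll' since 'a' < 't' at position 2
  'btll' < 'eoq' since 'b' < 'e' at position 1
  'eoq' < 'jvwl' since 'e' < 'j' at position 1
  'jvwl' < 'ngqklt' since 'j' < 'n' at position 1
  'ngqklt' < 'shczay' since 'n' < 's' at position 1
Chaining these comparisons gives the alphabetical order.
Final answer: ['bamd', 'btll', 'eoq', 'jvwl', 'ngqklt', 'shczay']


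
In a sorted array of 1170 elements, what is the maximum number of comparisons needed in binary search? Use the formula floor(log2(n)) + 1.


Binary search halves the search space each step.
Maximum comparisons = floor(log2(1170)) + 1
log2(1170) = 10.1923
floor(log2(1170)) = 10, so 10 + 1 = 11
Final answer: 11


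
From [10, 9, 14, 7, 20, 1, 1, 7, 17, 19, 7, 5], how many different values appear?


List all unique values:
Distinct values: [1, 5, 7, 9, 10, 14, 17, 19, 20]
Count = 9
Final answer: 9


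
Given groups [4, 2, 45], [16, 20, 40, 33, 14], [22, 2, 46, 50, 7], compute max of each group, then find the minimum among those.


Find max of each group:
  Group 1: [4, 2, 45] -> max = 45
  Group 2: [16, 20, 40, 33, 14] -> max = 40
  Group 3: [22, 2, 46, 50, 7] -> max = 50
Maxes: [45, 40, 50]
Minimum of maxes = 40
Final answer: 40


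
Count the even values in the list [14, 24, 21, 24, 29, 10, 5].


Check each element:
  14 is even
  24 is even
  21 is odd
  24 is even
  29 is odd
  10 is even
  5 is odd
Evens: [14, 24, 24, 10]
Count of evens = 4
Final answer: 4


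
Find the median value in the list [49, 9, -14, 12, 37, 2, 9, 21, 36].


First, sort the list: [-14, 2, 9, 9, 12, 21, 36, 37, 49]
The list has 9 elements (odd count).
The middle index is 4 (0-based), and the element there is 12.
Final answer: 12


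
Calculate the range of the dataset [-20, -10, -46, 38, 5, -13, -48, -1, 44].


Maximum value: 44
Minimum value: -48
Range = 44 - (-48) = 92
Final answer: 92


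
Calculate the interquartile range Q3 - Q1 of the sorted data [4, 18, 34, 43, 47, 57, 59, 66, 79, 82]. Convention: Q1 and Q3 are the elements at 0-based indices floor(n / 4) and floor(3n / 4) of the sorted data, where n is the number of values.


The data has n = 10 elements.
Q1 index = floor(10 / 4) = floor(2.5) = 2; Q3 index = floor(3 * 10 / 4) = floor(7.5) = 7
Q1 = element at index 2 = 34
Q3 = element at index 7 = 66
IQR = 66 - 34 = 32
Final answer: 32


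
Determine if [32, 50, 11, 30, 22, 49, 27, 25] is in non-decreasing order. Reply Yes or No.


Check consecutive pairs:
  32 <= 50? True
  50 <= 11? False
  11 <= 30? True
  30 <= 22? False
  22 <= 49? True
  49 <= 27? False
  27 <= 25? False
4 consecutive pair(s) are out of order, so the list is not sorted.
Final answer: No


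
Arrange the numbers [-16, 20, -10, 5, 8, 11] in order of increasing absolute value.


Compute absolute values:
  |-16| = 16
  |20| = 20
  |-10| = 10
  |5| = 5
  |8| = 8
  |11| = 11
Absolute values in increasing order: 5 < 8 < 10 < 11 < 16 < 20
Listing the original numbers in that order gives the answer.
Final answer: [5, 8, -10, 11, -16, 20]


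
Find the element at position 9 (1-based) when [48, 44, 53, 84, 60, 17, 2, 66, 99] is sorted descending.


Sort descending: [99, 84, 66, 60, 53, 48, 44, 17, 2]
The 9th element (1-indexed) is at index 8.
Value = 2
Final answer: 2


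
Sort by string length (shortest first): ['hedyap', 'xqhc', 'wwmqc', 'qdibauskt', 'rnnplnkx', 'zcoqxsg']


Compute lengths:
  'hedyap' has length 6
  'xqhc' has length 4
  'wwmqc' has length 5
  'qdibauskt' has length 9
  'rnnplnkx' has length 8
  'zcoqxsg' has length 7
Lengths in increasing order: 4 < 5 < 6 < 7 < 8 < 9
Listing the words in that order gives the answer.
Final answer: ['xqhc', 'wwmqc', 'hedyap', 'zcoqxsg', 'rnnplnkx', 'qdibauskt']


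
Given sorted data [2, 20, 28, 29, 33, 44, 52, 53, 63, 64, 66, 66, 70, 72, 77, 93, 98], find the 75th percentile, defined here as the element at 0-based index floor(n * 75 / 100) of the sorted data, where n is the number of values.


The dataset has n = 17 elements.
Index = floor(17 * 75 / 100) = floor(1275 / 100) = floor(12.75) = 12
Counting from index 0 in the sorted data, the element at index 12 is 70.
Final answer: 70


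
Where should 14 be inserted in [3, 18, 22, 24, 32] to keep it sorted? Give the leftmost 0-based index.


List is sorted: [3, 18, 22, 24, 32]
We need the leftmost position where 14 can be inserted, i.e. the first index whose element is >= 14 (or the end of the list if none is).
Binary search with low=0, high=5 (0-based indices):
  low=0, high=5, mid=2: a[2]=22 >= 14, so high = 2
  low=0, high=2, mid=1: a[1]=18 >= 14, so high = 1
  low=0, high=1, mid=0: a[0]=3 < 14, so low = 1
Now low = high = 1, so the insertion index is 1.
Final answer: 1


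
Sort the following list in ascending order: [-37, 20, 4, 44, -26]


Original list: [-37, 20, 4, 44, -26]
Repeatedly take the smallest remaining element:
  Remaining [-37, 20, 4, 44, -26] -> smallest is -37
  Remaining [20, 4, 44, -26] -> smallest is -26
  Remaining [20, 4, 44] -> smallest is 4
  Remaining [20, 44] -> smallest is 20
  Remaining [44] -> smallest is 44
Collecting the picks in order gives the sorted list.
Final answer: [-37, -26, 4, 20, 44]


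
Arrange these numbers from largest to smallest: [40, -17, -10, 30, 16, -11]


Original list: [40, -17, -10, 30, 16, -11]
Repeatedly take the largest remaining element:
  Remaining [40, -17, -10, 30, 16, -11] -> largest is 40
  Remaining [-17, -10, 30, 16, -11] -> largest is 30
  Remaining [-17, -10, 16, -11] -> largest is 16
  Remaining [-17, -10, -11] -> largest is -10
  Remaining [-17, -11] -> largest is -11
  Remaining [-17] -> largest is -17
Collecting the picks in order gives the descending list.
Final answer: [40, 30, 16, -10, -11, -17]


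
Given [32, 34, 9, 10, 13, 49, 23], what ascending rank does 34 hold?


Sort ascending: [9, 10, 13, 23, 32, 34, 49]
Find 34 in the sorted list.
34 is at position 6 (1-indexed).
Final answer: 6


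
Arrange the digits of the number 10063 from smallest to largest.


The number 10063 has digits: 1, 0, 0, 6, 3
Sorted: 0, 0, 1, 3, 6
Joining the sorted digits gives the result.
Final answer: 00136


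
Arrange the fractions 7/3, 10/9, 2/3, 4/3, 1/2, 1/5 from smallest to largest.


Convert to decimal for comparison:
  7/3 = 2.3333
  10/9 = 1.1111
  2/3 = 0.6667
  4/3 = 1.3333
  1/2 = 0.5
  1/5 = 0.2
Decimals in increasing order: 0.2 < 0.5 < 0.6667 < 1.1111 < 1.3333 < 2.3333
Writing each back as its fraction gives the sorted order.
Final answer: 1/5, 1/2, 2/3, 10/9, 4/3, 7/3


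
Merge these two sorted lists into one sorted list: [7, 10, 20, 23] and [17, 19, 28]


List A: [7, 10, 20, 23]
List B: [17, 19, 28]
Repeatedly compare the front elements and take the smaller:
  7 vs 17 -> take 7
  10 vs 17 -> take 10
  20 vs 17 -> take 17
  20 vs 19 -> take 19
  20 vs 28 -> take 20
  23 vs 28 -> take 23
  A is exhausted; append the rest of B: [28]
Final answer: [7, 10, 17, 19, 20, 23, 28]


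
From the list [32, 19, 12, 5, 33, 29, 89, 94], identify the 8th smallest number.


Sort ascending: [5, 12, 19, 29, 32, 33, 89, 94]
The 8th element (1-indexed) is at index 7.
Value = 94
Final answer: 94


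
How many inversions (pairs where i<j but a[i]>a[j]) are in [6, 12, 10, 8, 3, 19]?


For each element, count the later elements that are smaller than it:
  6 (index 0): smaller elements after it = [3] -> 1
  12 (index 1): smaller elements after it = [10, 8, 3] -> 3
  10 (index 2): smaller elements after it = [8, 3] -> 2
  8 (index 3): smaller elements after it = [3] -> 1
  3 (index 4): smaller elements after it = [] -> 0
Total inversions = 1 + 3 + 2 + 1 + 0 = 7
Final answer: 7


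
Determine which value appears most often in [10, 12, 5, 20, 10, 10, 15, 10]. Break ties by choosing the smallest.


Count the frequency of each value:
  5 appears 1 time(s)
  10 appears 4 time(s)
  12 appears 1 time(s)
  15 appears 1 time(s)
  20 appears 1 time(s)
Maximum frequency is 4.
Only 10 reaches that frequency, so it is the mode.
Final answer: 10


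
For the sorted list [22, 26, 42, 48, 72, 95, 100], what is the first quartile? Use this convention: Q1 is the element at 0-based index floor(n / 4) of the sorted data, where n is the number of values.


The list has n = 7 elements.
Q1 index = floor(7 / 4) = floor(1.75) = 1
Counting from index 0 in the sorted data, the element at index 1 is 26.
Final answer: 26


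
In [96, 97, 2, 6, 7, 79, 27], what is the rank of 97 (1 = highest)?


Sort descending: [97, 96, 79, 27, 7, 6, 2]
Find 97 in the sorted list.
97 is at position 1.
Final answer: 1


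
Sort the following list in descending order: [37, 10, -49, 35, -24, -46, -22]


Original list: [37, 10, -49, 35, -24, -46, -22]
Repeatedly take the largest remaining element:
  Remaining [37, 10, -49, 35, -24, -46, -22] -> largest is 37
  Remaining [10, -49, 35, -24, -46, -22] -> largest is 35
  Remaining [10, -49, -24, -46, -22] -> largest is 10
  Remaining [-49, -24, -46, -22] -> largest is -22
  Remaining [-49, -24, -46] -> largest is -24
  Remaining [-49, -46] -> largest is -46
  Remaining [-49] -> largest is -49
Collecting the picks in order gives the descending list.
Final answer: [37, 35, 10, -22, -24, -46, -49]


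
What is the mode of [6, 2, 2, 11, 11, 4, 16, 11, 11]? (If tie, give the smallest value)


Count the frequency of each value:
  2 appears 2 time(s)
  4 appears 1 time(s)
  6 appears 1 time(s)
  11 appears 4 time(s)
  16 appears 1 time(s)
Maximum frequency is 4.
Only 11 reaches that frequency, so it is the mode.
Final answer: 11


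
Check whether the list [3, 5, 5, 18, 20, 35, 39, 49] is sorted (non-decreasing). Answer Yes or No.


Check consecutive pairs:
  3 <= 5? True
  5 <= 5? True
  5 <= 18? True
  18 <= 20? True
  20 <= 35? True
  35 <= 39? True
  39 <= 49? True
Every consecutive pair is in order, so the list is non-decreasing.
Final answer: Yes


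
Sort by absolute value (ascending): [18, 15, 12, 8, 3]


Compute absolute values:
  |18| = 18
  |15| = 15
  |12| = 12
  |8| = 8
  |3| = 3
Absolute values in increasing order: 3 < 8 < 12 < 15 < 18
Listing the original numbers in that order gives the answer.
Final answer: [3, 8, 12, 15, 18]


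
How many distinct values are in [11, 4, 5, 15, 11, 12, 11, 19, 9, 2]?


List all unique values:
Distinct values: [2, 4, 5, 9, 11, 12, 15, 19]
Count = 8
Final answer: 8


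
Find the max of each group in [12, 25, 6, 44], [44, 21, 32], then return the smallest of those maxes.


Find max of each group:
  Group 1: [12, 25, 6, 44] -> max = 44
  Group 2: [44, 21, 32] -> max = 44
Maxes: [44, 44]
Minimum of maxes = 44
Final answer: 44


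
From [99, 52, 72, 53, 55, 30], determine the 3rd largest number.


Sort descending: [99, 72, 55, 53, 52, 30]
The 3rd element (1-indexed) is at index 2.
Value = 55
Final answer: 55


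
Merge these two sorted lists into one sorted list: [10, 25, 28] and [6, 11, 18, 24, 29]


List A: [10, 25, 28]
List B: [6, 11, 18, 24, 29]
Repeatedly compare the front elements and take the smaller:
  10 vs 6 -> take 6
  10 vs 11 -> take 10
  25 vs 11 -> take 11
  25 vs 18 -> take 18
  25 vs 24 -> take 24
  25 vs 29 -> take 25
  28 vs 29 -> take 28
  A is exhausted; append the rest of B: [29]
Final answer: [6, 10, 11, 18, 24, 25, 28, 29]


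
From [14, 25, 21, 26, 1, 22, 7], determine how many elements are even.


Check each element:
  14 is even
  25 is odd
  21 is odd
  26 is even
  1 is odd
  22 is even
  7 is odd
Evens: [14, 26, 22]
Count of evens = 3
Final answer: 3


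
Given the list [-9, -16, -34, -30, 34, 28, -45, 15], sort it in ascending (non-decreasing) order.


Original list: [-9, -16, -34, -30, 34, 28, -45, 15]
Repeatedly take the smallest remaining element:
  Remaining [-9, -16, -34, -30, 34, 28, -45, 15] -> smallest is -45
  Remaining [-9, -16, -34, -30, 34, 28, 15] -> smallest is -34
  Remaining [-9, -16, -30, 34, 28, 15] -> smallest is -30
  Remaining [-9, -16, 34, 28, 15] -> smallest is -16
  Remaining [-9, 34, 28, 15] -> smallest is -9
  Remaining [34, 28, 15] -> smallest is 15
  Remaining [34, 28] -> smallest is 28
  Remaining [34] -> smallest is 34
Collecting the picks in order gives the sorted list.
Final answer: [-45, -34, -30, -16, -9, 15, 28, 34]


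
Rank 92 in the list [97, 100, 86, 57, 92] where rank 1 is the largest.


Sort descending: [100, 97, 92, 86, 57]
Find 92 in the sorted list.
92 is at position 3.
Final answer: 3


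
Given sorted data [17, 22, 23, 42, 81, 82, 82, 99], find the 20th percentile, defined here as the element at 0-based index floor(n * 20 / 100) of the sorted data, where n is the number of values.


The dataset has n = 8 elements.
Index = floor(8 * 20 / 100) = floor(160 / 100) = floor(1.6) = 1
Counting from index 0 in the sorted data, the element at index 1 is 22.
Final answer: 22


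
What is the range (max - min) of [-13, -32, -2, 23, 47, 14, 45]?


Maximum value: 47
Minimum value: -32
Range = 47 - (-32) = 79
Final answer: 79


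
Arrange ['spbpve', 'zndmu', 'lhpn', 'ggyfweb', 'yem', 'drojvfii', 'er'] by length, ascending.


Compute lengths:
  'spbpve' has length 6
  'zndmu' has length 5
  'lhpn' has length 4
  'ggyfweb' has length 7
  'yem' has length 3
  'drojvfii' has length 8
  'er' has length 2
Lengths in increasing order: 2 < 3 < 4 < 5 < 6 < 7 < 8
Listing the words in that order gives the answer.
Final answer: ['er', 'yem', 'lhpn', 'zndmu', 'spbpve', 'ggyfweb', 'drojvfii']


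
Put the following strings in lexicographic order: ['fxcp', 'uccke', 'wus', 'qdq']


Compare strings character by character (the first differing letter decides):
  'fxcp' < 'qdq' since 'f' < 'q' at position 1
  'qdq' < 'uccke' since 'q' < 'u' at position 1
  'uccke' < 'wus' since 'u' < 'w' at position 1
Chaining these comparisons gives the alphabetical order.
Final answer: ['fxcp', 'qdq', 'uccke', 'wus']
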